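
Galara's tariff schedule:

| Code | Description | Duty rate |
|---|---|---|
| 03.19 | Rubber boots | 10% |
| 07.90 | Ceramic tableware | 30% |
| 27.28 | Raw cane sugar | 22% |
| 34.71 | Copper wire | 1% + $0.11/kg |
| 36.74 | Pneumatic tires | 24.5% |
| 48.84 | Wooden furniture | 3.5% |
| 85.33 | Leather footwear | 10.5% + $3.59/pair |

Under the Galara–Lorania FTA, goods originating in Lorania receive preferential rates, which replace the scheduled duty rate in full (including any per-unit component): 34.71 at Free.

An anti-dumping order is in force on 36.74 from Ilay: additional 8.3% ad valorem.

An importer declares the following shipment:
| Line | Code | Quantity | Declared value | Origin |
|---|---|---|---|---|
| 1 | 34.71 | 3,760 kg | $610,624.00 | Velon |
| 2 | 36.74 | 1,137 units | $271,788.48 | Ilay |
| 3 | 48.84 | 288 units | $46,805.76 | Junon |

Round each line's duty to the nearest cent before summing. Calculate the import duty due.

$97,304.66

Line 1 (34.71, Velon, 3,760 kg, $610,624.00):
Base rate for 34.71 is 1% + $0.11/kg.
34.71 has an FTA preferential rate, but origin Velon is not Lorania; base rate stands.
Duty = $610,624.00 × 1% + 3,760 × $0.11 = $6,519.84.
Line 2 (36.74, Ilay, 1,137 units, $271,788.48):
Base rate for 36.74 is 24.5%.
Additional duty on 36.74 from Ilay: +8.3%. Applied ad valorem rate: 24.5% + 8.3% = 32.8%.
Duty = $271,788.48 × 32.8% = $89,146.62.
Line 3 (48.84, Junon, 288 units, $46,805.76):
Base rate for 48.84 is 3.5%.
Duty = $46,805.76 × 3.5% = $1,638.20.
Total = $6,519.84 + $89,146.62 + $1,638.20 = $97,304.66.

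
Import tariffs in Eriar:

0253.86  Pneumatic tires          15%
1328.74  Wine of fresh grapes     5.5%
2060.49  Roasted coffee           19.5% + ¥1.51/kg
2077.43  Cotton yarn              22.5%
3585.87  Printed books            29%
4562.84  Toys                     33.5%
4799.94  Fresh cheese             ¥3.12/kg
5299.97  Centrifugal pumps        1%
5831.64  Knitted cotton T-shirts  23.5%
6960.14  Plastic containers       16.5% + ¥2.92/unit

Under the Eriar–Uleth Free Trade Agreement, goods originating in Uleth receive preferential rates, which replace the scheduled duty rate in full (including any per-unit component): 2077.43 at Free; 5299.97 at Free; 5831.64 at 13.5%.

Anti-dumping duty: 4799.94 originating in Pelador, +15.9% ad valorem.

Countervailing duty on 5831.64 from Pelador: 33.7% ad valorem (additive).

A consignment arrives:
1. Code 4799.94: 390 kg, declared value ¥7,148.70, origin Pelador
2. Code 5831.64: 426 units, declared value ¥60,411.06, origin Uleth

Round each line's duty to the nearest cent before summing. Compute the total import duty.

¥10,508.93

Line 1 (4799.94, Pelador, 390 kg, ¥7,148.70):
Base rate for 4799.94 is ¥3.12/kg.
Additional duty on 4799.94 from Pelador: +15.9% ad valorem. Applied ad valorem rate = 15.9%.
Duty = ¥7,148.70 × 15.9% + 390 × ¥3.12 = ¥2,353.44.
Line 2 (5831.64, Uleth, 426 units, ¥60,411.06):
Base rate for 5831.64 is 23.5%.
Origin Uleth qualifies under the Eriar–Uleth agreement and 5831.64 is covered: preferential rate 13.5% applies instead.
The additional-duty order on 5831.64 targets Pelador, not Uleth; it does not apply.
Duty = ¥60,411.06 × 13.5% = ¥8,155.49.
Total = ¥2,353.44 + ¥8,155.49 = ¥10,508.93.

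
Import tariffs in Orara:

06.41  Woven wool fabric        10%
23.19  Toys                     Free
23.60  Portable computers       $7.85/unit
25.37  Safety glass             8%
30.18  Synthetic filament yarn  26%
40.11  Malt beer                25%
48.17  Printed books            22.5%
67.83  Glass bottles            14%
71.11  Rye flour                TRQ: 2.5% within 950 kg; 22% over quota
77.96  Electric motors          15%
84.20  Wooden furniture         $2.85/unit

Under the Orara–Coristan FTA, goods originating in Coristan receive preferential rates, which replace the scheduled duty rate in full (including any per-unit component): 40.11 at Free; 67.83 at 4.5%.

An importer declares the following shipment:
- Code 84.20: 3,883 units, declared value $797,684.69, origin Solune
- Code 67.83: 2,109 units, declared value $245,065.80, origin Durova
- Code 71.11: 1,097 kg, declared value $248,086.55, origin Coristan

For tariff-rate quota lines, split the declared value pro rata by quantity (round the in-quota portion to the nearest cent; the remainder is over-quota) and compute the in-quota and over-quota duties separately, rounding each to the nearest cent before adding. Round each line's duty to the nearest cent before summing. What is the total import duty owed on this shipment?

$58,060.51

Line 1 (84.20, Solune, 3,883 units, $797,684.69):
Base rate for 84.20 is $2.85/unit.
Duty = 3,883 × $2.85 = $11,066.55.
Line 2 (67.83, Durova, 2,109 units, $245,065.80):
Base rate for 67.83 is 14%.
67.83 has an FTA preferential rate, but origin Durova is not Coristan; base rate stands.
Duty = $245,065.80 × 14% = $34,309.21.
Line 3 (71.11, Coristan, 1,097 kg, $248,086.55):
Code 71.11 is under a tariff-rate quota (threshold 950 kg). In-quota: 950 kg at 2.5%; over-quota: 147 kg at 22%.
Pro-rata value split: in-quota = $248,086.55 × 950/1,097 = $214,842.50; over-quota = $248,086.55 − $214,842.50 = $33,244.05.
In-quota duty = $214,842.50 × 2.5% = $5,371.06. Over-quota duty = $33,244.05 × 22% = $7,313.69.
Line duty = $5,371.06 + $7,313.69 = $12,684.75.
Total = $11,066.55 + $34,309.21 + $12,684.75 = $58,060.51.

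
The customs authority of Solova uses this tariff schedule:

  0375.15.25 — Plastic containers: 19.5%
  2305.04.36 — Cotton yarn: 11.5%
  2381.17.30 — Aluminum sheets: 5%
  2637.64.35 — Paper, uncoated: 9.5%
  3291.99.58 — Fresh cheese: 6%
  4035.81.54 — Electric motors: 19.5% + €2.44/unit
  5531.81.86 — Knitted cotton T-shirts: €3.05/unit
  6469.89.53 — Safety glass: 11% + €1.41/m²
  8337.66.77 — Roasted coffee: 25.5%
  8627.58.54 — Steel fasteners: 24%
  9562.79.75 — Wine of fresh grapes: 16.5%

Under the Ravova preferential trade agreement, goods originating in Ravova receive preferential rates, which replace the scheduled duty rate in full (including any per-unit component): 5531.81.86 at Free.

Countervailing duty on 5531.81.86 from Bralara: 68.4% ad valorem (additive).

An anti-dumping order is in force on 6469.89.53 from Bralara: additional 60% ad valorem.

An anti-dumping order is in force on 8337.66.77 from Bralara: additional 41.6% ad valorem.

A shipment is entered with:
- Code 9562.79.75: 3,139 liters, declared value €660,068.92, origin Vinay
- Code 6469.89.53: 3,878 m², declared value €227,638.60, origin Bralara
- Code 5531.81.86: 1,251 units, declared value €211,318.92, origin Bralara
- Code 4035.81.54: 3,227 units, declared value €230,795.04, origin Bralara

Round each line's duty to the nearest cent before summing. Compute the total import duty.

€477,239.36

Line 1 (9562.79.75, Vinay, 3,139 liters, €660,068.92):
Base rate for 9562.79.75 is 16.5%.
Duty = €660,068.92 × 16.5% = €108,911.37.
Line 2 (6469.89.53, Bralara, 3,878 m², €227,638.60):
Base rate for 6469.89.53 is 11% + €1.41/m².
Additional duty on 6469.89.53 from Bralara: +60%. Applied ad valorem rate: 11% + 60% = 71%.
Duty = €227,638.60 × 71% + 3,878 × €1.41 = €167,091.39.
Line 3 (5531.81.86, Bralara, 1,251 units, €211,318.92):
Base rate for 5531.81.86 is €3.05/unit.
5531.81.86 has an FTA preferential rate, but origin Bralara is not Ravova; base rate stands.
Additional duty on 5531.81.86 from Bralara: +68.4% ad valorem. Applied ad valorem rate = 68.4%.
Duty = €211,318.92 × 68.4% + 1,251 × €3.05 = €148,357.69.
Line 4 (4035.81.54, Bralara, 3,227 units, €230,795.04):
Base rate for 4035.81.54 is 19.5% + €2.44/unit.
Duty = €230,795.04 × 19.5% + 3,227 × €2.44 = €52,878.91.
Total = €108,911.37 + €167,091.39 + €148,357.69 + €52,878.91 = €477,239.36.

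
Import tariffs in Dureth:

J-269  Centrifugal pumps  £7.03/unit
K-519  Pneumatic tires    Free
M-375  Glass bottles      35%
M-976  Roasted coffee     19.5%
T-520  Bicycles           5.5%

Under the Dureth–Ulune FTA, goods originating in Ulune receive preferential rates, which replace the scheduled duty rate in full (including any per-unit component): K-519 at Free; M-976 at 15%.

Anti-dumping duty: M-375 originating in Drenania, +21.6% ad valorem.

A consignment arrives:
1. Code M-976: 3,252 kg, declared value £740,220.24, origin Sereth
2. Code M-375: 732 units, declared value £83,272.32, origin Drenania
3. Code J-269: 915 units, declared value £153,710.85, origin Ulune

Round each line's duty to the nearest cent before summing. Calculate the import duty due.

Line 1 (M-976, Sereth, 3,252 kg, £740,220.24):
Base rate for M-976 is 19.5%.
M-976 has an FTA preferential rate, but origin Sereth is not Ulune; base rate stands.
Duty = £740,220.24 × 19.5% = £144,342.95.
Line 2 (M-375, Drenania, 732 units, £83,272.32):
Base rate for M-375 is 35%.
Additional duty on M-375 from Drenania: +21.6%. Applied ad valorem rate: 35% + 21.6% = 56.6%.
Duty = £83,272.32 × 56.6% = £47,132.13.
Line 3 (J-269, Ulune, 915 units, £153,710.85):
Base rate for J-269 is £7.03/unit.
Origin Ulune is the FTA partner but J-269 is not on the preference list; base rate stands.
Duty = 915 × £7.03 = £6,432.45.
Total = £144,342.95 + £47,132.13 + £6,432.45 = £197,907.53.

£197,907.53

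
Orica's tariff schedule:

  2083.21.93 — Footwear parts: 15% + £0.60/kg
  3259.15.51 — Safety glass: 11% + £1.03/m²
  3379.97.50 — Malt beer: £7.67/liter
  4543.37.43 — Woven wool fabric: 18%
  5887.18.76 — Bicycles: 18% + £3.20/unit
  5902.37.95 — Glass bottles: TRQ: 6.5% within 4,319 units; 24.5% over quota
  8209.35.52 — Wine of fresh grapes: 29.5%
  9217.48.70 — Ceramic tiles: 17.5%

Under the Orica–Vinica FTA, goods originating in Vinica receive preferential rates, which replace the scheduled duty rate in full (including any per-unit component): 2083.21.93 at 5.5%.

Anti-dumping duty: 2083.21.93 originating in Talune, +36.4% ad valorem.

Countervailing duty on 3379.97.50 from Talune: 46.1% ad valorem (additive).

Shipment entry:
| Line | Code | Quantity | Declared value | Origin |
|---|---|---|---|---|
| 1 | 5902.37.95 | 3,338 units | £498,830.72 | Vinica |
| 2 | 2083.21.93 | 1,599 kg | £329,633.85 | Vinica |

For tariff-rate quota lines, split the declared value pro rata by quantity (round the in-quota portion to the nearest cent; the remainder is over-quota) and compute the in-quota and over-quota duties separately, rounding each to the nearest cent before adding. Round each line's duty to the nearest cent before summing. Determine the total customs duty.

£50,553.86

Line 1 (5902.37.95, Vinica, 3,338 units, £498,830.72):
Code 5902.37.95 is under a tariff-rate quota (threshold 4,319 units). Quantity 3,338 units is within the quota, so the in-quota rate 6.5% applies to the full value.
Duty = £498,830.72 × 6.5% = £32,424.00.
Line 2 (2083.21.93, Vinica, 1,599 kg, £329,633.85):
Base rate for 2083.21.93 is 15% + £0.60/kg.
Origin Vinica qualifies under the Orica–Vinica agreement and 2083.21.93 is covered: preferential rate 5.5% applies instead.
The additional-duty order on 2083.21.93 targets Talune, not Vinica; it does not apply.
Duty = £329,633.85 × 5.5% = £18,129.86.
Total = £32,424.00 + £18,129.86 = £50,553.86.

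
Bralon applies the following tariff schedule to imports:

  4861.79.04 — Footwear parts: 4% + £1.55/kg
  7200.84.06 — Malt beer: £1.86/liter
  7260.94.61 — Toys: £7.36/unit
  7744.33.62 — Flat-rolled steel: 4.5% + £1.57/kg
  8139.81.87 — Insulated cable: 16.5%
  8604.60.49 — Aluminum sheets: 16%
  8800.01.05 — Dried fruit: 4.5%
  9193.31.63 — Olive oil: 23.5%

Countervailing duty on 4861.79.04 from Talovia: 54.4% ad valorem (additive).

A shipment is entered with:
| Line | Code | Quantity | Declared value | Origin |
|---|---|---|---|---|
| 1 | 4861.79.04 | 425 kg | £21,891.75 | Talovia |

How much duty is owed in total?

Line 1 (4861.79.04, Talovia, 425 kg, £21,891.75):
Base rate for 4861.79.04 is 4% + £1.55/kg.
Additional duty on 4861.79.04 from Talovia: +54.4%. Applied ad valorem rate: 4% + 54.4% = 58.4%.
Duty = £21,891.75 × 58.4% + 425 × £1.55 = £13,443.53.

£13,443.53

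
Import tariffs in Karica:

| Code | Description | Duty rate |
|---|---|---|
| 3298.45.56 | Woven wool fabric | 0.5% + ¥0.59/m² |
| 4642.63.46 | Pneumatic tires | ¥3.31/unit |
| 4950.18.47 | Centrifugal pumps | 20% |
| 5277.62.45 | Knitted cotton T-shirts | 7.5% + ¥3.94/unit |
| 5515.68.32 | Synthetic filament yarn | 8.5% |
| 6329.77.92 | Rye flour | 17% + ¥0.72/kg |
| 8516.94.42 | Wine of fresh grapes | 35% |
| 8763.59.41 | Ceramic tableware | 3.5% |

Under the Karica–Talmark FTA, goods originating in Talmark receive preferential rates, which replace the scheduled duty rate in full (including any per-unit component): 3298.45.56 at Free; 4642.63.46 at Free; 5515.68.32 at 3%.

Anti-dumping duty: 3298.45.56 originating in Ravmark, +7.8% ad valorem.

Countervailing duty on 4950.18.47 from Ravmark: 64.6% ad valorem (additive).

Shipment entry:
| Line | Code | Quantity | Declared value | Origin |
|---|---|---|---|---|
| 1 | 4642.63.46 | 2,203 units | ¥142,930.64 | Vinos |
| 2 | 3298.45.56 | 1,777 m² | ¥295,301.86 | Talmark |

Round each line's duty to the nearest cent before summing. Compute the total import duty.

Line 1 (4642.63.46, Vinos, 2,203 units, ¥142,930.64):
Base rate for 4642.63.46 is ¥3.31/unit.
4642.63.46 has an FTA preferential rate, but origin Vinos is not Talmark; base rate stands.
Duty = 2,203 × ¥3.31 = ¥7,291.93.
Line 2 (3298.45.56, Talmark, 1,777 m², ¥295,301.86):
Base rate for 3298.45.56 is 0.5% + ¥0.59/m².
Origin Talmark qualifies under the Karica–Talmark agreement and 3298.45.56 is covered: preferential rate Free applies instead.
The additional-duty order on 3298.45.56 targets Ravmark, not Talmark; it does not apply.
Duty = ¥295,301.86 × 0% = ¥0.00.
Total = ¥7,291.93 + ¥0.00 = ¥7,291.93.

¥7,291.93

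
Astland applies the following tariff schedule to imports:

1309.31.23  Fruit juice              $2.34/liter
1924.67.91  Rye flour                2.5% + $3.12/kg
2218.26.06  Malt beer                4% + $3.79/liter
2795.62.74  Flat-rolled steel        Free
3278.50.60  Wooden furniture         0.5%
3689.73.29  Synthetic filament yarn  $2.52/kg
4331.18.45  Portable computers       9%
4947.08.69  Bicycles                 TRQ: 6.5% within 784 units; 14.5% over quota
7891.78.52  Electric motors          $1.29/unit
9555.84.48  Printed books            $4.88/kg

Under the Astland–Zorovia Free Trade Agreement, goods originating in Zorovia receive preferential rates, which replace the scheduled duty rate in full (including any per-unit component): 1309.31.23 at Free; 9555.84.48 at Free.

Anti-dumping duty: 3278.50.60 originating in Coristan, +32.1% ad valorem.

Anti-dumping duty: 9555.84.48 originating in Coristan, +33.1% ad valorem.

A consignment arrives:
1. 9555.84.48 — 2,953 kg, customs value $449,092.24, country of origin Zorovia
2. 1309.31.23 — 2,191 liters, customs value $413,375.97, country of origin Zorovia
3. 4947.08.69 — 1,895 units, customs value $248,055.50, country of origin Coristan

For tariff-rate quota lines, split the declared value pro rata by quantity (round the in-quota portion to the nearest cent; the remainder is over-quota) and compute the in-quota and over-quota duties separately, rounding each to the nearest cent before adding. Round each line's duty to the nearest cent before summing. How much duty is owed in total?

$27,758.00

Line 1 (9555.84.48, Zorovia, 2,953 kg, $449,092.24):
Base rate for 9555.84.48 is $4.88/kg.
Origin Zorovia qualifies under the Astland–Zorovia agreement and 9555.84.48 is covered: preferential rate Free applies instead.
The additional-duty order on 9555.84.48 targets Coristan, not Zorovia; it does not apply.
Duty = $449,092.24 × 0% = $0.00.
Line 2 (1309.31.23, Zorovia, 2,191 liters, $413,375.97):
Base rate for 1309.31.23 is $2.34/liter.
Origin Zorovia qualifies under the Astland–Zorovia agreement and 1309.31.23 is covered: preferential rate Free applies instead.
Duty = $413,375.97 × 0% = $0.00.
Line 3 (4947.08.69, Coristan, 1,895 units, $248,055.50):
Code 4947.08.69 is under a tariff-rate quota (threshold 784 units). In-quota: 784 units at 6.5%; over-quota: 1,111 units at 14.5%.
Pro-rata value split: in-quota = $248,055.50 × 784/1,895 = $102,625.60; over-quota = $248,055.50 − $102,625.60 = $145,429.90.
In-quota duty = $102,625.60 × 6.5% = $6,670.66. Over-quota duty = $145,429.90 × 14.5% = $21,087.34.
Line duty = $6,670.66 + $21,087.34 = $27,758.00.
Total = $0.00 + $0.00 + $27,758.00 = $27,758.00.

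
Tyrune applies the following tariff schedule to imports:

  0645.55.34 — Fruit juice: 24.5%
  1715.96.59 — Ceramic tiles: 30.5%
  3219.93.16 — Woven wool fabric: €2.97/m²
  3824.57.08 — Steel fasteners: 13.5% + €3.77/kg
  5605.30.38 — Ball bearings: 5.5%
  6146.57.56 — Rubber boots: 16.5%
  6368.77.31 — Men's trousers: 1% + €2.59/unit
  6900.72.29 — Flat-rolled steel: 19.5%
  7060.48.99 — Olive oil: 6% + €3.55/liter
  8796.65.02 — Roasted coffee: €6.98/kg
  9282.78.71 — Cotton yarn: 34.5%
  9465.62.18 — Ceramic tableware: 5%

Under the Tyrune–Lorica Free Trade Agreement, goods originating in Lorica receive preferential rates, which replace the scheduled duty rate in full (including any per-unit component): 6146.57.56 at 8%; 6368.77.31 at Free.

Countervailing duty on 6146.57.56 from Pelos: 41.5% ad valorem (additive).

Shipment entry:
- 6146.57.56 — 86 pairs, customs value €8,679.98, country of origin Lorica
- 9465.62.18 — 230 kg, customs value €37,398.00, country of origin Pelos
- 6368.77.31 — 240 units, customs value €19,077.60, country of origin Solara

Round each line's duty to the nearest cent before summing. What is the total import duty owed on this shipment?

Line 1 (6146.57.56, Lorica, 86 pairs, €8,679.98):
Base rate for 6146.57.56 is 16.5%.
Origin Lorica qualifies under the Tyrune–Lorica agreement and 6146.57.56 is covered: preferential rate 8% applies instead.
The additional-duty order on 6146.57.56 targets Pelos, not Lorica; it does not apply.
Duty = €8,679.98 × 8% = €694.40.
Line 2 (9465.62.18, Pelos, 230 kg, €37,398.00):
Base rate for 9465.62.18 is 5%.
Duty = €37,398.00 × 5% = €1,869.90.
Line 3 (6368.77.31, Solara, 240 units, €19,077.60):
Base rate for 6368.77.31 is 1% + €2.59/unit.
6368.77.31 has an FTA preferential rate, but origin Solara is not Lorica; base rate stands.
Duty = €19,077.60 × 1% + 240 × €2.59 = €812.38.
Total = €694.40 + €1,869.90 + €812.38 = €3,376.68.

€3,376.68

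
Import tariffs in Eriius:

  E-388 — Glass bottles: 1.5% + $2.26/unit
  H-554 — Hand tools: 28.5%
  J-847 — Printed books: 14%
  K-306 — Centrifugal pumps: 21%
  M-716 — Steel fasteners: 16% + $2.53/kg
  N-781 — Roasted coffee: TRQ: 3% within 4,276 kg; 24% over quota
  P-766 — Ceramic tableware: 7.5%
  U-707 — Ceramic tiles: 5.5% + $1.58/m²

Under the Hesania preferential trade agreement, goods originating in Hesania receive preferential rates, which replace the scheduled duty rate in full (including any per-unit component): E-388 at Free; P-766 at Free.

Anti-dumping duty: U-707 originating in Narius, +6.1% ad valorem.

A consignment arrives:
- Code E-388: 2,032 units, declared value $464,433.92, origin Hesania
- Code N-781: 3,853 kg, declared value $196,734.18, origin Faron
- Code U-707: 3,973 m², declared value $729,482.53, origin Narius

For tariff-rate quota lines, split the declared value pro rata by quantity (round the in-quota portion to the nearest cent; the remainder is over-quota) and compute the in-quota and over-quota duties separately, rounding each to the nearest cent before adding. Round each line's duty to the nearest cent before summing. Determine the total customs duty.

Line 1 (E-388, Hesania, 2,032 units, $464,433.92):
Base rate for E-388 is 1.5% + $2.26/unit.
Origin Hesania qualifies under the Eriius–Hesania agreement and E-388 is covered: preferential rate Free applies instead.
Duty = $464,433.92 × 0% = $0.00.
Line 2 (N-781, Faron, 3,853 kg, $196,734.18):
Code N-781 is under a tariff-rate quota (threshold 4,276 kg). Quantity 3,853 kg is within the quota, so the in-quota rate 3% applies to the full value.
Duty = $196,734.18 × 3% = $5,902.03.
Line 3 (U-707, Narius, 3,973 m², $729,482.53):
Base rate for U-707 is 5.5% + $1.58/m².
Additional duty on U-707 from Narius: +6.1%. Applied ad valorem rate: 5.5% + 6.1% = 11.6%.
Duty = $729,482.53 × 11.6% + 3,973 × $1.58 = $90,897.31.
Total = $0.00 + $5,902.03 + $90,897.31 = $96,799.34.

$96,799.34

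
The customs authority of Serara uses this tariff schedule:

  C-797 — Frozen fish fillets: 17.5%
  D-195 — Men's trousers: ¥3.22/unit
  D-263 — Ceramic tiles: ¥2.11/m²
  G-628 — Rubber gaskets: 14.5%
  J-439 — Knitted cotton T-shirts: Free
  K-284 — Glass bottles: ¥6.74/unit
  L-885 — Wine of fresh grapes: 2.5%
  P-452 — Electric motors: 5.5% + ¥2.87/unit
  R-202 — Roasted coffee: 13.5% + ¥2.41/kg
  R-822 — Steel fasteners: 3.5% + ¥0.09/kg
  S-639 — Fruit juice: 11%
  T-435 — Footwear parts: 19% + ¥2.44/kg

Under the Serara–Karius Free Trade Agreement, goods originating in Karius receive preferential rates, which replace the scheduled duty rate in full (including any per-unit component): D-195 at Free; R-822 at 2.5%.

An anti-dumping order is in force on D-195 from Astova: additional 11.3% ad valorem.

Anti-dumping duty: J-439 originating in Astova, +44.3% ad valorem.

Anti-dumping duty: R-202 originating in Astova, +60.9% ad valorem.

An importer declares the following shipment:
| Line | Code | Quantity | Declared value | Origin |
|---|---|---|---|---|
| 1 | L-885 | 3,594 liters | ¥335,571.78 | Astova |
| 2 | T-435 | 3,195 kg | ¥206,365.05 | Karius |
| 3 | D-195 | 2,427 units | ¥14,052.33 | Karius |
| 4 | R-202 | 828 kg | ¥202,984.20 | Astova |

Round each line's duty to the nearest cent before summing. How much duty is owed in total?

Line 1 (L-885, Astova, 3,594 liters, ¥335,571.78):
Base rate for L-885 is 2.5%.
Duty = ¥335,571.78 × 2.5% = ¥8,389.29.
Line 2 (T-435, Karius, 3,195 kg, ¥206,365.05):
Base rate for T-435 is 19% + ¥2.44/kg.
Origin Karius is the FTA partner but T-435 is not on the preference list; base rate stands.
Duty = ¥206,365.05 × 19% + 3,195 × ¥2.44 = ¥47,005.16.
Line 3 (D-195, Karius, 2,427 units, ¥14,052.33):
Base rate for D-195 is ¥3.22/unit.
Origin Karius qualifies under the Serara–Karius agreement and D-195 is covered: preferential rate Free applies instead.
The additional-duty order on D-195 targets Astova, not Karius; it does not apply.
Duty = ¥14,052.33 × 0% = ¥0.00.
Line 4 (R-202, Astova, 828 kg, ¥202,984.20):
Base rate for R-202 is 13.5% + ¥2.41/kg.
Additional duty on R-202 from Astova: +60.9%. Applied ad valorem rate: 13.5% + 60.9% = 74.4%.
Duty = ¥202,984.20 × 74.4% + 828 × ¥2.41 = ¥153,015.72.
Total = ¥8,389.29 + ¥47,005.16 + ¥0.00 + ¥153,015.72 = ¥208,410.17.

¥208,410.17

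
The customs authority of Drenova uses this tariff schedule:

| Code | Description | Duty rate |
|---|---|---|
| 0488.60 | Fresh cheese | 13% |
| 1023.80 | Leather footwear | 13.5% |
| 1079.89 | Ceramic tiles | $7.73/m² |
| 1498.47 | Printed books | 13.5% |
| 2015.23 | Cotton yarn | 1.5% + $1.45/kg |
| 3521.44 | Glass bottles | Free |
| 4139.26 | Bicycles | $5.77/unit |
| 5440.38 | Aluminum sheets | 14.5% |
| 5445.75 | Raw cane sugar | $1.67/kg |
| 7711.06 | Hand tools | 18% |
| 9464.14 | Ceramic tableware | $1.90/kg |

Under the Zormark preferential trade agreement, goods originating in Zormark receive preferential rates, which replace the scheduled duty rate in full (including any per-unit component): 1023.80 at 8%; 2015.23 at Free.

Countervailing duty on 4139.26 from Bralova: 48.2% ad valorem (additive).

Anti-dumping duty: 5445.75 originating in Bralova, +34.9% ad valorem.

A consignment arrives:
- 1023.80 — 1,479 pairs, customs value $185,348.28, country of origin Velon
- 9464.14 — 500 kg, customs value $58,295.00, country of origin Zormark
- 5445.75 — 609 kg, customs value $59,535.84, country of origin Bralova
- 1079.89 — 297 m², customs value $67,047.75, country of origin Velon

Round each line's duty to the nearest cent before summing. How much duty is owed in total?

Line 1 (1023.80, Velon, 1,479 pairs, $185,348.28):
Base rate for 1023.80 is 13.5%.
1023.80 has an FTA preferential rate, but origin Velon is not Zormark; base rate stands.
Duty = $185,348.28 × 13.5% = $25,022.02.
Line 2 (9464.14, Zormark, 500 kg, $58,295.00):
Base rate for 9464.14 is $1.90/kg.
Origin Zormark is the FTA partner but 9464.14 is not on the preference list; base rate stands.
Duty = 500 × $1.90 = $950.00.
Line 3 (5445.75, Bralova, 609 kg, $59,535.84):
Base rate for 5445.75 is $1.67/kg.
Additional duty on 5445.75 from Bralova: +34.9% ad valorem. Applied ad valorem rate = 34.9%.
Duty = $59,535.84 × 34.9% + 609 × $1.67 = $21,795.04.
Line 4 (1079.89, Velon, 297 m², $67,047.75):
Base rate for 1079.89 is $7.73/m².
Duty = 297 × $7.73 = $2,295.81.
Total = $25,022.02 + $950.00 + $21,795.04 + $2,295.81 = $50,062.87.

$50,062.87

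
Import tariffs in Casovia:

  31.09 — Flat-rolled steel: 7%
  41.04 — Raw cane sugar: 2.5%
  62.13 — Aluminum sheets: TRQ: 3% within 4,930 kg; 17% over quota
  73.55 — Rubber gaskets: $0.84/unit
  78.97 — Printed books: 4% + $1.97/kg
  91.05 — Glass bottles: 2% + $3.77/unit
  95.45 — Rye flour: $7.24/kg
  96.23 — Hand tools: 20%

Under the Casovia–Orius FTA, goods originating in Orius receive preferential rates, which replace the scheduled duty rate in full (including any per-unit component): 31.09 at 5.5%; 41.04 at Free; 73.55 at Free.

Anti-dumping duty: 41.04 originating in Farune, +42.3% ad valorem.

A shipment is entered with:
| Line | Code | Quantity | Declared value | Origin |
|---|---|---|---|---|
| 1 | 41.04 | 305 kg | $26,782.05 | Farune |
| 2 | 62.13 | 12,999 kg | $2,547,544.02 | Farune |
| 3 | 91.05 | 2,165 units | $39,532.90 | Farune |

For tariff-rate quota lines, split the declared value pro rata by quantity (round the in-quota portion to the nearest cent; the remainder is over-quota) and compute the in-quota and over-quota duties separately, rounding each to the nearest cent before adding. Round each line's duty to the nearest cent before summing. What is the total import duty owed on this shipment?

Line 1 (41.04, Farune, 305 kg, $26,782.05):
Base rate for 41.04 is 2.5%.
41.04 has an FTA preferential rate, but origin Farune is not Orius; base rate stands.
Additional duty on 41.04 from Farune: +42.3%. Applied ad valorem rate: 2.5% + 42.3% = 44.8%.
Duty = $26,782.05 × 44.8% = $11,998.36.
Line 2 (62.13, Farune, 12,999 kg, $2,547,544.02):
Code 62.13 is under a tariff-rate quota (threshold 4,930 kg). In-quota: 4,930 kg at 3%; over-quota: 8,069 kg at 17%.
Pro-rata value split: in-quota = $2,547,544.02 × 4,930/12,999 = $966,181.40; over-quota = $2,547,544.02 − $966,181.40 = $1,581,362.62.
In-quota duty = $966,181.40 × 3% = $28,985.44. Over-quota duty = $1,581,362.62 × 17% = $268,831.65.
Line duty = $28,985.44 + $268,831.65 = $297,817.09.
Line 3 (91.05, Farune, 2,165 units, $39,532.90):
Base rate for 91.05 is 2% + $3.77/unit.
Duty = $39,532.90 × 2% + 2,165 × $3.77 = $8,952.71.
Total = $11,998.36 + $297,817.09 + $8,952.71 = $318,768.16.

$318,768.16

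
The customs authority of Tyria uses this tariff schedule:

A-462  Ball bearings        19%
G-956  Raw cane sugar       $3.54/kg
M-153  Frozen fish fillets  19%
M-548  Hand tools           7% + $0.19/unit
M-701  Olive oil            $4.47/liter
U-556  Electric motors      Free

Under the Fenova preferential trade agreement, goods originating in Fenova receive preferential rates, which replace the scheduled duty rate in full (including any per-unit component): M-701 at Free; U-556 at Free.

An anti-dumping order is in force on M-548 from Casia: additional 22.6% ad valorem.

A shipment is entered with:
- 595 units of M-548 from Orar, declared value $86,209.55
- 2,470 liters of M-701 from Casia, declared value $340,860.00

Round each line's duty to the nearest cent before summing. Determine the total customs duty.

Line 1 (M-548, Orar, 595 units, $86,209.55):
Base rate for M-548 is 7% + $0.19/unit.
The additional-duty order on M-548 targets Casia, not Orar; it does not apply.
Duty = $86,209.55 × 7% + 595 × $0.19 = $6,147.72.
Line 2 (M-701, Casia, 2,470 liters, $340,860.00):
Base rate for M-701 is $4.47/liter.
M-701 has an FTA preferential rate, but origin Casia is not Fenova; base rate stands.
Duty = 2,470 × $4.47 = $11,040.90.
Total = $6,147.72 + $11,040.90 = $17,188.62.

$17,188.62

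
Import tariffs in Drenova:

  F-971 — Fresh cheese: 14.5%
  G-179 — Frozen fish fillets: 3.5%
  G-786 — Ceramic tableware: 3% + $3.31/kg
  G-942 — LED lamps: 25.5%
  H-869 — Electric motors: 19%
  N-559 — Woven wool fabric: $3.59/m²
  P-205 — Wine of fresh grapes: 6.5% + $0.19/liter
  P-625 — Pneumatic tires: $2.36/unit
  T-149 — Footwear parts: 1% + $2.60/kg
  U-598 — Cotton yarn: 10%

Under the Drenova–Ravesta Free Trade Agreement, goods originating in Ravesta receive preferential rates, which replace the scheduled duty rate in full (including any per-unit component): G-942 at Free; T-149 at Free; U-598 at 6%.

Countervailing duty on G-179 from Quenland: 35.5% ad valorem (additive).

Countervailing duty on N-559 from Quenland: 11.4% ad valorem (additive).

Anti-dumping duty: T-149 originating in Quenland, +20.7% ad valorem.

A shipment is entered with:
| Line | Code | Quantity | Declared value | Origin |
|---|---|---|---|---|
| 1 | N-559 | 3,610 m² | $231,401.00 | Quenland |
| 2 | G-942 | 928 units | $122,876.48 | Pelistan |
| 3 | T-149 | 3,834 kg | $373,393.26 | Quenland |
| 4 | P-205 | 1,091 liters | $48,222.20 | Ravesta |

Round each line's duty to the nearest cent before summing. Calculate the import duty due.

$165,009.58

Line 1 (N-559, Quenland, 3,610 m², $231,401.00):
Base rate for N-559 is $3.59/m².
Additional duty on N-559 from Quenland: +11.4% ad valorem. Applied ad valorem rate = 11.4%.
Duty = $231,401.00 × 11.4% + 3,610 × $3.59 = $39,339.61.
Line 2 (G-942, Pelistan, 928 units, $122,876.48):
Base rate for G-942 is 25.5%.
G-942 has an FTA preferential rate, but origin Pelistan is not Ravesta; base rate stands.
Duty = $122,876.48 × 25.5% = $31,333.50.
Line 3 (T-149, Quenland, 3,834 kg, $373,393.26):
Base rate for T-149 is 1% + $2.60/kg.
T-149 has an FTA preferential rate, but origin Quenland is not Ravesta; base rate stands.
Additional duty on T-149 from Quenland: +20.7%. Applied ad valorem rate: 1% + 20.7% = 21.7%.
Duty = $373,393.26 × 21.7% + 3,834 × $2.60 = $90,994.74.
Line 4 (P-205, Ravesta, 1,091 liters, $48,222.20):
Base rate for P-205 is 6.5% + $0.19/liter.
Origin Ravesta is the FTA partner but P-205 is not on the preference list; base rate stands.
Duty = $48,222.20 × 6.5% + 1,091 × $0.19 = $3,341.73.
Total = $39,339.61 + $31,333.50 + $90,994.74 + $3,341.73 = $165,009.58.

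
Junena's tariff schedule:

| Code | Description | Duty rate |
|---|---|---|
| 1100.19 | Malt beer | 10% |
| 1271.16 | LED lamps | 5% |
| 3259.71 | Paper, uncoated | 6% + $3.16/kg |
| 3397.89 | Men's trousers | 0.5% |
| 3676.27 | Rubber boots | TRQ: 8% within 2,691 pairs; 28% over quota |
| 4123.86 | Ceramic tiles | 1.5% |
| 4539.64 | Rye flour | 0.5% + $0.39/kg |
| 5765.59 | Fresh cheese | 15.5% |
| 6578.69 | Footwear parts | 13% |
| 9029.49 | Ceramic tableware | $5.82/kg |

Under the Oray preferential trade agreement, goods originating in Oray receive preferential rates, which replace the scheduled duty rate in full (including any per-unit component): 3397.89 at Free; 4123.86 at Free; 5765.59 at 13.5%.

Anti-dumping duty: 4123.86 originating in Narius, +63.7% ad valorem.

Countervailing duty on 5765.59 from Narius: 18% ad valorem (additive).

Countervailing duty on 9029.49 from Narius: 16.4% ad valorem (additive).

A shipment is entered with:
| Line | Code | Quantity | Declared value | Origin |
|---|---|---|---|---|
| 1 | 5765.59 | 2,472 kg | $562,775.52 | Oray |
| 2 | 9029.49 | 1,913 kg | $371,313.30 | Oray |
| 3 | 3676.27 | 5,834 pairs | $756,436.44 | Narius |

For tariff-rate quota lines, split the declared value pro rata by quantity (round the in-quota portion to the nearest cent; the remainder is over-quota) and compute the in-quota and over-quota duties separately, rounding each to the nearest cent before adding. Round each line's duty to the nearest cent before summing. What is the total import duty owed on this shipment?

$229,127.55

Line 1 (5765.59, Oray, 2,472 kg, $562,775.52):
Base rate for 5765.59 is 15.5%.
Origin Oray qualifies under the Junena–Oray agreement and 5765.59 is covered: preferential rate 13.5% applies instead.
The additional-duty order on 5765.59 targets Narius, not Oray; it does not apply.
Duty = $562,775.52 × 13.5% = $75,974.70.
Line 2 (9029.49, Oray, 1,913 kg, $371,313.30):
Base rate for 9029.49 is $5.82/kg.
Origin Oray is the FTA partner but 9029.49 is not on the preference list; base rate stands.
The additional-duty order on 9029.49 targets Narius, not Oray; it does not apply.
Duty = 1,913 × $5.82 = $11,133.66.
Line 3 (3676.27, Narius, 5,834 pairs, $756,436.44):
Code 3676.27 is under a tariff-rate quota (threshold 2,691 pairs). In-quota: 2,691 pairs at 8%; over-quota: 3,143 pairs at 28%.
Pro-rata value split: in-quota = $756,436.44 × 2,691/5,834 = $348,915.06; over-quota = $756,436.44 − $348,915.06 = $407,521.38.
In-quota duty = $348,915.06 × 8% = $27,913.20. Over-quota duty = $407,521.38 × 28% = $114,105.99.
Line duty = $27,913.20 + $114,105.99 = $142,019.19.
Total = $75,974.70 + $11,133.66 + $142,019.19 = $229,127.55.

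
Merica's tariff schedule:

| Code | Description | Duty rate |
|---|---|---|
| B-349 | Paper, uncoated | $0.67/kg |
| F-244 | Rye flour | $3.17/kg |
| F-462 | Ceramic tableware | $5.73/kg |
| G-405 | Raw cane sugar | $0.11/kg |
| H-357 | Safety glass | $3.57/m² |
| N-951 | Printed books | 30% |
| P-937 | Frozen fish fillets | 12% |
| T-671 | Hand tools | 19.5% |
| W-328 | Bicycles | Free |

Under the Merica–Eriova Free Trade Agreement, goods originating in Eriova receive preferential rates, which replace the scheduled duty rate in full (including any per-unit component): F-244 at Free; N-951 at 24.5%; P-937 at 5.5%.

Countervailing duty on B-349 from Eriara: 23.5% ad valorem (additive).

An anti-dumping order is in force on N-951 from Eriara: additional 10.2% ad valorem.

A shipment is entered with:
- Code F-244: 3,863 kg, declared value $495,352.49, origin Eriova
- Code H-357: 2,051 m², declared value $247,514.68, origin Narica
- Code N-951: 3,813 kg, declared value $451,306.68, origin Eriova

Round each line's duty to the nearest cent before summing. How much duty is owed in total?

Line 1 (F-244, Eriova, 3,863 kg, $495,352.49):
Base rate for F-244 is $3.17/kg.
Origin Eriova qualifies under the Merica–Eriova agreement and F-244 is covered: preferential rate Free applies instead.
Duty = $495,352.49 × 0% = $0.00.
Line 2 (H-357, Narica, 2,051 m², $247,514.68):
Base rate for H-357 is $3.57/m².
Duty = 2,051 × $3.57 = $7,322.07.
Line 3 (N-951, Eriova, 3,813 kg, $451,306.68):
Base rate for N-951 is 30%.
Origin Eriova qualifies under the Merica–Eriova agreement and N-951 is covered: preferential rate 24.5% applies instead.
The additional-duty order on N-951 targets Eriara, not Eriova; it does not apply.
Duty = $451,306.68 × 24.5% = $110,570.14.
Total = $0.00 + $7,322.07 + $110,570.14 = $117,892.21.

$117,892.21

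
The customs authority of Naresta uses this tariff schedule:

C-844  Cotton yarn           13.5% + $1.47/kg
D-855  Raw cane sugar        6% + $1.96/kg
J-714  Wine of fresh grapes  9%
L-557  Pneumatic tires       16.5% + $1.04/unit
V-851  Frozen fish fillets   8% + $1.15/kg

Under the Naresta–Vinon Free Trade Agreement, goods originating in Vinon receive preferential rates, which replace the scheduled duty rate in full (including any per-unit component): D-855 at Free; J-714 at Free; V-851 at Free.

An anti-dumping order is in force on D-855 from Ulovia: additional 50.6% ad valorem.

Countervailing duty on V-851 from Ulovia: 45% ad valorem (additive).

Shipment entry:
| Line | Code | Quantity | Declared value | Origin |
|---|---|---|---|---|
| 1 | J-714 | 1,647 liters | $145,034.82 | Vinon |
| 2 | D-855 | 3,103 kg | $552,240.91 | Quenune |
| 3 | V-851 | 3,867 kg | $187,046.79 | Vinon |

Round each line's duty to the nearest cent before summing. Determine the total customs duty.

Line 1 (J-714, Vinon, 1,647 liters, $145,034.82):
Base rate for J-714 is 9%.
Origin Vinon qualifies under the Naresta–Vinon agreement and J-714 is covered: preferential rate Free applies instead.
Duty = $145,034.82 × 0% = $0.00.
Line 2 (D-855, Quenune, 3,103 kg, $552,240.91):
Base rate for D-855 is 6% + $1.96/kg.
D-855 has an FTA preferential rate, but origin Quenune is not Vinon; base rate stands.
The additional-duty order on D-855 targets Ulovia, not Quenune; it does not apply.
Duty = $552,240.91 × 6% + 3,103 × $1.96 = $39,216.33.
Line 3 (V-851, Vinon, 3,867 kg, $187,046.79):
Base rate for V-851 is 8% + $1.15/kg.
Origin Vinon qualifies under the Naresta–Vinon agreement and V-851 is covered: preferential rate Free applies instead.
The additional-duty order on V-851 targets Ulovia, not Vinon; it does not apply.
Duty = $187,046.79 × 0% = $0.00.
Total = $0.00 + $39,216.33 + $0.00 = $39,216.33.

$39,216.33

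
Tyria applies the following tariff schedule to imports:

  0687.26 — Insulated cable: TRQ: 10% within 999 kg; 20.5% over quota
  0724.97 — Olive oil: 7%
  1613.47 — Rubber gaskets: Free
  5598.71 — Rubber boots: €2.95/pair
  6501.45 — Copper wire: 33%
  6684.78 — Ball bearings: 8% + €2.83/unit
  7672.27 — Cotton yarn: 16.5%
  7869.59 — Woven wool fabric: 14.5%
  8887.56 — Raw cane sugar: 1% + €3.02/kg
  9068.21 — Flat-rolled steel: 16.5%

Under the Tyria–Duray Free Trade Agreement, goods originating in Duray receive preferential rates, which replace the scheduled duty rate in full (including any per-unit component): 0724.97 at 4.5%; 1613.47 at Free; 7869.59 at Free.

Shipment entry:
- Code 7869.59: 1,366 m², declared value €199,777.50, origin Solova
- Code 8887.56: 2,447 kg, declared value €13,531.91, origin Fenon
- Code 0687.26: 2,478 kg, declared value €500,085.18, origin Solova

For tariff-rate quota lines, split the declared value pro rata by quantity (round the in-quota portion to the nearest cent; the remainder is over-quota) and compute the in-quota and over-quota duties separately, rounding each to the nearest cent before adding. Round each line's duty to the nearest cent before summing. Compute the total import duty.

€117,841.60

Line 1 (7869.59, Solova, 1,366 m², €199,777.50):
Base rate for 7869.59 is 14.5%.
7869.59 has an FTA preferential rate, but origin Solova is not Duray; base rate stands.
Duty = €199,777.50 × 14.5% = €28,967.74.
Line 2 (8887.56, Fenon, 2,447 kg, €13,531.91):
Base rate for 8887.56 is 1% + €3.02/kg.
Duty = €13,531.91 × 1% + 2,447 × €3.02 = €7,525.26.
Line 3 (0687.26, Solova, 2,478 kg, €500,085.18):
Code 0687.26 is under a tariff-rate quota (threshold 999 kg). In-quota: 999 kg at 10%; over-quota: 1,479 kg at 20.5%.
Pro-rata value split: in-quota = €500,085.18 × 999/2,478 = €201,608.19; over-quota = €500,085.18 − €201,608.19 = €298,476.99.
In-quota duty = €201,608.19 × 10% = €20,160.82. Over-quota duty = €298,476.99 × 20.5% = €61,187.78.
Line duty = €20,160.82 + €61,187.78 = €81,348.60.
Total = €28,967.74 + €7,525.26 + €81,348.60 = €117,841.60.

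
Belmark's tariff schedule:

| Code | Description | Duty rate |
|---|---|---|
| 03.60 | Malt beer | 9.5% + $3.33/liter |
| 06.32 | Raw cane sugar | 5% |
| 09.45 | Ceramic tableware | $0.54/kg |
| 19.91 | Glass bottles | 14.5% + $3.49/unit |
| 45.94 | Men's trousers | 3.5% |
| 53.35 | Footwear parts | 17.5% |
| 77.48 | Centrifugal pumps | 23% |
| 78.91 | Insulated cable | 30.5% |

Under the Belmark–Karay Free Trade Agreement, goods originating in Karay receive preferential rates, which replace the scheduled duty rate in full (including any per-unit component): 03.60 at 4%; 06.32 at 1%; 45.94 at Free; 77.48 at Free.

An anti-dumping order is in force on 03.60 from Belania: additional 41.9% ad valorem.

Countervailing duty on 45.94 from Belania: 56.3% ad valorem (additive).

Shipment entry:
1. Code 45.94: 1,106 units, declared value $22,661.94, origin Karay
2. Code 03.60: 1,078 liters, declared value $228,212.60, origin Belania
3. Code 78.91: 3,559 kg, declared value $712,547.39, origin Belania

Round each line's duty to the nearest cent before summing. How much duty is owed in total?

Line 1 (45.94, Karay, 1,106 units, $22,661.94):
Base rate for 45.94 is 3.5%.
Origin Karay qualifies under the Belmark–Karay agreement and 45.94 is covered: preferential rate Free applies instead.
The additional-duty order on 45.94 targets Belania, not Karay; it does not apply.
Duty = $22,661.94 × 0% = $0.00.
Line 2 (03.60, Belania, 1,078 liters, $228,212.60):
Base rate for 03.60 is 9.5% + $3.33/liter.
03.60 has an FTA preferential rate, but origin Belania is not Karay; base rate stands.
Additional duty on 03.60 from Belania: +41.9%. Applied ad valorem rate: 9.5% + 41.9% = 51.4%.
Duty = $228,212.60 × 51.4% + 1,078 × $3.33 = $120,891.02.
Line 3 (78.91, Belania, 3,559 kg, $712,547.39):
Base rate for 78.91 is 30.5%.
Duty = $712,547.39 × 30.5% = $217,326.95.
Total = $0.00 + $120,891.02 + $217,326.95 = $338,217.97.

$338,217.97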